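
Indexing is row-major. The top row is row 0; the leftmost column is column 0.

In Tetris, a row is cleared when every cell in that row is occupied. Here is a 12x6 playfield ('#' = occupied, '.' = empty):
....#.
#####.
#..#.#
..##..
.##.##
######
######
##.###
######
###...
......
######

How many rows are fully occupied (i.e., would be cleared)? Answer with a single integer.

Check each row:
  row 0: 5 empty cells -> not full
  row 1: 1 empty cell -> not full
  row 2: 3 empty cells -> not full
  row 3: 4 empty cells -> not full
  row 4: 2 empty cells -> not full
  row 5: 0 empty cells -> FULL (clear)
  row 6: 0 empty cells -> FULL (clear)
  row 7: 1 empty cell -> not full
  row 8: 0 empty cells -> FULL (clear)
  row 9: 3 empty cells -> not full
  row 10: 6 empty cells -> not full
  row 11: 0 empty cells -> FULL (clear)
Total rows cleared: 4

Answer: 4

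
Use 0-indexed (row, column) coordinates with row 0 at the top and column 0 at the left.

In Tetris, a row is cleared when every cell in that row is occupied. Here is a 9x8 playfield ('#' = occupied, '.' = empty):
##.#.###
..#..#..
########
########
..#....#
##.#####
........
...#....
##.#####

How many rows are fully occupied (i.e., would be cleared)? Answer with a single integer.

Answer: 2

Derivation:
Check each row:
  row 0: 2 empty cells -> not full
  row 1: 6 empty cells -> not full
  row 2: 0 empty cells -> FULL (clear)
  row 3: 0 empty cells -> FULL (clear)
  row 4: 6 empty cells -> not full
  row 5: 1 empty cell -> not full
  row 6: 8 empty cells -> not full
  row 7: 7 empty cells -> not full
  row 8: 1 empty cell -> not full
Total rows cleared: 2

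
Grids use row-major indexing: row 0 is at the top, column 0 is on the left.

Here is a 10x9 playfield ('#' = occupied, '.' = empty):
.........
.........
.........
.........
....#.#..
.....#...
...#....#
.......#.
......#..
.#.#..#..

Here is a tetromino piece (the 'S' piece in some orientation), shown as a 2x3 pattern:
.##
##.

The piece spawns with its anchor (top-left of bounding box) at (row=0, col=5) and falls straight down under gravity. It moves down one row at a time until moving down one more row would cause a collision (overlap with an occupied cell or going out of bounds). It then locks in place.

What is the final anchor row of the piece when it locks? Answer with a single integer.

Spawn at (row=0, col=5). Try each row:
  row 0: fits
  row 1: fits
  row 2: fits
  row 3: blocked -> lock at row 2

Answer: 2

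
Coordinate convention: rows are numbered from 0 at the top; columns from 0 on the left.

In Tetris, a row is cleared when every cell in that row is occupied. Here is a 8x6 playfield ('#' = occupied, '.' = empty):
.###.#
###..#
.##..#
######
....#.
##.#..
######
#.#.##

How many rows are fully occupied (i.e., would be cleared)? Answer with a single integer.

Check each row:
  row 0: 2 empty cells -> not full
  row 1: 2 empty cells -> not full
  row 2: 3 empty cells -> not full
  row 3: 0 empty cells -> FULL (clear)
  row 4: 5 empty cells -> not full
  row 5: 3 empty cells -> not full
  row 6: 0 empty cells -> FULL (clear)
  row 7: 2 empty cells -> not full
Total rows cleared: 2

Answer: 2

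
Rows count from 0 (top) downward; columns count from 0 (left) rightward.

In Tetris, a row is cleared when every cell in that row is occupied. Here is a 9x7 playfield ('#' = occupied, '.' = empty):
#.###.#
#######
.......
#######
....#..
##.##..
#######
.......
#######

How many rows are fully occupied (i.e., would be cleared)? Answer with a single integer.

Check each row:
  row 0: 2 empty cells -> not full
  row 1: 0 empty cells -> FULL (clear)
  row 2: 7 empty cells -> not full
  row 3: 0 empty cells -> FULL (clear)
  row 4: 6 empty cells -> not full
  row 5: 3 empty cells -> not full
  row 6: 0 empty cells -> FULL (clear)
  row 7: 7 empty cells -> not full
  row 8: 0 empty cells -> FULL (clear)
Total rows cleared: 4

Answer: 4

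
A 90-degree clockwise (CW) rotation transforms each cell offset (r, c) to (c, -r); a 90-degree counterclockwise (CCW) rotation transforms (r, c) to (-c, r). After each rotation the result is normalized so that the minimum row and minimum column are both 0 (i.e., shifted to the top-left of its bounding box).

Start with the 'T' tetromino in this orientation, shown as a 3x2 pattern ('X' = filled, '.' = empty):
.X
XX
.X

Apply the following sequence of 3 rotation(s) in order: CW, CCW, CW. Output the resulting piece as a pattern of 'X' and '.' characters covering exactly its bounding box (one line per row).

Answer: .X.
XXX

Derivation:
Start:
.X
XX
.X
After rotation 1 (CW):
.X.
XXX
After rotation 2 (CCW):
.X
XX
.X
After rotation 3 (CW):
.X.
XXX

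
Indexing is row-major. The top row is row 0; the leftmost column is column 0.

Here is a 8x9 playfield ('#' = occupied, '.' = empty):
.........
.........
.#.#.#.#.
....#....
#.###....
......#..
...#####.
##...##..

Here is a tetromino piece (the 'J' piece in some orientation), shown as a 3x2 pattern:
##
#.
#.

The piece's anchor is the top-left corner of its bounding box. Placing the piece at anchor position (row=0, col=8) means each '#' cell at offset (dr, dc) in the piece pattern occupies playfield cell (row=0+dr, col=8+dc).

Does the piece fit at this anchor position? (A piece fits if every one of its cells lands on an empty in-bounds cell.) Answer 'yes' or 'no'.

Check each piece cell at anchor (0, 8):
  offset (0,0) -> (0,8): empty -> OK
  offset (0,1) -> (0,9): out of bounds -> FAIL
  offset (1,0) -> (1,8): empty -> OK
  offset (2,0) -> (2,8): empty -> OK
All cells valid: no

Answer: no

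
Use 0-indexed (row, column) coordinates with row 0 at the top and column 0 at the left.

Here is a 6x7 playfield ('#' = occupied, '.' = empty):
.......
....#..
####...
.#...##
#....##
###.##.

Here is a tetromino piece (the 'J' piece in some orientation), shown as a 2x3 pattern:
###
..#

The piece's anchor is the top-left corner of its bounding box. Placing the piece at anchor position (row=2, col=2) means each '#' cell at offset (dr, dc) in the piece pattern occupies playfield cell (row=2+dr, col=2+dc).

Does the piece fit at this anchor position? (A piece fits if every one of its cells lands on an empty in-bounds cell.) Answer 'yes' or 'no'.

Check each piece cell at anchor (2, 2):
  offset (0,0) -> (2,2): occupied ('#') -> FAIL
  offset (0,1) -> (2,3): occupied ('#') -> FAIL
  offset (0,2) -> (2,4): empty -> OK
  offset (1,2) -> (3,4): empty -> OK
All cells valid: no

Answer: no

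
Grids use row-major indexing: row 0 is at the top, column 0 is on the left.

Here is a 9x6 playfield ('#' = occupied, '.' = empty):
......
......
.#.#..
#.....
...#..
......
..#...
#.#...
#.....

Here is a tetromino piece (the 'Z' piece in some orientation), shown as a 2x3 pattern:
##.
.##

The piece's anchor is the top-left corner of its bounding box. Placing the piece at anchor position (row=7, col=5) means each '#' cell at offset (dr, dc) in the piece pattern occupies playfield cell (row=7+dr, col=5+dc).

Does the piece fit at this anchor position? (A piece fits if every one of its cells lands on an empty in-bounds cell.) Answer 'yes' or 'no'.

Check each piece cell at anchor (7, 5):
  offset (0,0) -> (7,5): empty -> OK
  offset (0,1) -> (7,6): out of bounds -> FAIL
  offset (1,1) -> (8,6): out of bounds -> FAIL
  offset (1,2) -> (8,7): out of bounds -> FAIL
All cells valid: no

Answer: no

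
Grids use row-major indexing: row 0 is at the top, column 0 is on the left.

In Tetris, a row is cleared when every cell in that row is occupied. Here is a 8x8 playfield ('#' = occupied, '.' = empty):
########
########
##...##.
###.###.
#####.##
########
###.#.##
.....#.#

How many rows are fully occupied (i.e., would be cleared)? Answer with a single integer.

Answer: 3

Derivation:
Check each row:
  row 0: 0 empty cells -> FULL (clear)
  row 1: 0 empty cells -> FULL (clear)
  row 2: 4 empty cells -> not full
  row 3: 2 empty cells -> not full
  row 4: 1 empty cell -> not full
  row 5: 0 empty cells -> FULL (clear)
  row 6: 2 empty cells -> not full
  row 7: 6 empty cells -> not full
Total rows cleared: 3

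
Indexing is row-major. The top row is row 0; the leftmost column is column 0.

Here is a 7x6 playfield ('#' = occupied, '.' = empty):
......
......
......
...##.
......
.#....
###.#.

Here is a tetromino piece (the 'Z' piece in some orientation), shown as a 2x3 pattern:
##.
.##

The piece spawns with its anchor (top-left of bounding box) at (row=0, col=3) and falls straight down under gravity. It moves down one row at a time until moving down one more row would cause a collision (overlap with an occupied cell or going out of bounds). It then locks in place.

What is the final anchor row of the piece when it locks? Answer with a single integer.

Answer: 1

Derivation:
Spawn at (row=0, col=3). Try each row:
  row 0: fits
  row 1: fits
  row 2: blocked -> lock at row 1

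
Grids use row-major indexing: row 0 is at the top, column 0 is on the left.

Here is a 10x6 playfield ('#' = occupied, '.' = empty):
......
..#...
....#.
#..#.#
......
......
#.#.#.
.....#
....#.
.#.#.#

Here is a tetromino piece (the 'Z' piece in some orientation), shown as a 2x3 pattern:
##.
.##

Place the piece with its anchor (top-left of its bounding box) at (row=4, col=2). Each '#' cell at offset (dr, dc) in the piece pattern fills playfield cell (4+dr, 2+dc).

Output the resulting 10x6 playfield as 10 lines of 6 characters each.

Fill (4+0,2+0) = (4,2)
Fill (4+0,2+1) = (4,3)
Fill (4+1,2+1) = (5,3)
Fill (4+1,2+2) = (5,4)

Answer: ......
..#...
....#.
#..#.#
..##..
...##.
#.#.#.
.....#
....#.
.#.#.#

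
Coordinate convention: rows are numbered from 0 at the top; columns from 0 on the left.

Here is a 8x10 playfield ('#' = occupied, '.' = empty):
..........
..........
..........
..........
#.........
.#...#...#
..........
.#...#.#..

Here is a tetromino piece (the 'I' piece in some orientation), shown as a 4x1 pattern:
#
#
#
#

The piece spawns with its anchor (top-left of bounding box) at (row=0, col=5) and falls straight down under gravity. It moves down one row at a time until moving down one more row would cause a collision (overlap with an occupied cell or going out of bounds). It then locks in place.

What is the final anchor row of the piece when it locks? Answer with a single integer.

Answer: 1

Derivation:
Spawn at (row=0, col=5). Try each row:
  row 0: fits
  row 1: fits
  row 2: blocked -> lock at row 1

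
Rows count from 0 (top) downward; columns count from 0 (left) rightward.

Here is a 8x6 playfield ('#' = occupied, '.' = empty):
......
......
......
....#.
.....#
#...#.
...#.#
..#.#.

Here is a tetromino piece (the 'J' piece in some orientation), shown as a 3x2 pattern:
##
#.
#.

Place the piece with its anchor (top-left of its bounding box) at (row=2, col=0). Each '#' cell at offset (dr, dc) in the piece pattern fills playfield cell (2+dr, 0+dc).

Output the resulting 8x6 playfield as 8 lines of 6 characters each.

Answer: ......
......
##....
#...#.
#....#
#...#.
...#.#
..#.#.

Derivation:
Fill (2+0,0+0) = (2,0)
Fill (2+0,0+1) = (2,1)
Fill (2+1,0+0) = (3,0)
Fill (2+2,0+0) = (4,0)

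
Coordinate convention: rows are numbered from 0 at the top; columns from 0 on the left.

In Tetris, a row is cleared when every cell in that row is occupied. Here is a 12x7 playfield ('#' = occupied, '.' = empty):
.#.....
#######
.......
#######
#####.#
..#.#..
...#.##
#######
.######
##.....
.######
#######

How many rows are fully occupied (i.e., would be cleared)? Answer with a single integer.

Check each row:
  row 0: 6 empty cells -> not full
  row 1: 0 empty cells -> FULL (clear)
  row 2: 7 empty cells -> not full
  row 3: 0 empty cells -> FULL (clear)
  row 4: 1 empty cell -> not full
  row 5: 5 empty cells -> not full
  row 6: 4 empty cells -> not full
  row 7: 0 empty cells -> FULL (clear)
  row 8: 1 empty cell -> not full
  row 9: 5 empty cells -> not full
  row 10: 1 empty cell -> not full
  row 11: 0 empty cells -> FULL (clear)
Total rows cleared: 4

Answer: 4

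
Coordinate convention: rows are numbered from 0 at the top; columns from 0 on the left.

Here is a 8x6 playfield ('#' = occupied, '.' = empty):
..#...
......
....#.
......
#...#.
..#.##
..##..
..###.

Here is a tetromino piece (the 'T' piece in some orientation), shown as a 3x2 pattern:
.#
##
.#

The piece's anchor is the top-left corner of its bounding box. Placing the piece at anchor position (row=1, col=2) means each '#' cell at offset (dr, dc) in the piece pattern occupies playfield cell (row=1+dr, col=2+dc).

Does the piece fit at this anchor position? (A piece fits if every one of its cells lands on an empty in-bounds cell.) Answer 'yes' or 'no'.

Answer: yes

Derivation:
Check each piece cell at anchor (1, 2):
  offset (0,1) -> (1,3): empty -> OK
  offset (1,0) -> (2,2): empty -> OK
  offset (1,1) -> (2,3): empty -> OK
  offset (2,1) -> (3,3): empty -> OK
All cells valid: yes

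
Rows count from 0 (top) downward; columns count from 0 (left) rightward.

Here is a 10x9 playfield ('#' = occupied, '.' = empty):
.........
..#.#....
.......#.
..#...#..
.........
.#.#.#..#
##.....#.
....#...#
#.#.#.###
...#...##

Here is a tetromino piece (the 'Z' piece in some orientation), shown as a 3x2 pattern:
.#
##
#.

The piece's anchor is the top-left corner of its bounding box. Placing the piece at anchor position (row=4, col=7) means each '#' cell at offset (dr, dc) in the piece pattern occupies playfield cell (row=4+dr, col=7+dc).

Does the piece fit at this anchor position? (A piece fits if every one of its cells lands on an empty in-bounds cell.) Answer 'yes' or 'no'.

Check each piece cell at anchor (4, 7):
  offset (0,1) -> (4,8): empty -> OK
  offset (1,0) -> (5,7): empty -> OK
  offset (1,1) -> (5,8): occupied ('#') -> FAIL
  offset (2,0) -> (6,7): occupied ('#') -> FAIL
All cells valid: no

Answer: no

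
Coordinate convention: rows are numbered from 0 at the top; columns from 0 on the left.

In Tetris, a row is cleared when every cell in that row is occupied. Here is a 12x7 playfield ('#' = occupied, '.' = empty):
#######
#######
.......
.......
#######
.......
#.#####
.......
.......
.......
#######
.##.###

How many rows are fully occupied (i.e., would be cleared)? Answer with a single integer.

Check each row:
  row 0: 0 empty cells -> FULL (clear)
  row 1: 0 empty cells -> FULL (clear)
  row 2: 7 empty cells -> not full
  row 3: 7 empty cells -> not full
  row 4: 0 empty cells -> FULL (clear)
  row 5: 7 empty cells -> not full
  row 6: 1 empty cell -> not full
  row 7: 7 empty cells -> not full
  row 8: 7 empty cells -> not full
  row 9: 7 empty cells -> not full
  row 10: 0 empty cells -> FULL (clear)
  row 11: 2 empty cells -> not full
Total rows cleared: 4

Answer: 4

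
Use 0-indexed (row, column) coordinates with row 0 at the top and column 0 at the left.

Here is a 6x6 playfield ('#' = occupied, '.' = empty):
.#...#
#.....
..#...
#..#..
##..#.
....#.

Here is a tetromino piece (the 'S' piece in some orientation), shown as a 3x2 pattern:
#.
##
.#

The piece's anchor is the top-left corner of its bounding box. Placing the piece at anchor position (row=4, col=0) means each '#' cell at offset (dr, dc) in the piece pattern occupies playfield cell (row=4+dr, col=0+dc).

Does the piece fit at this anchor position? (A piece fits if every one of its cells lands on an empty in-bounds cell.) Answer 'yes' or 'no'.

Answer: no

Derivation:
Check each piece cell at anchor (4, 0):
  offset (0,0) -> (4,0): occupied ('#') -> FAIL
  offset (1,0) -> (5,0): empty -> OK
  offset (1,1) -> (5,1): empty -> OK
  offset (2,1) -> (6,1): out of bounds -> FAIL
All cells valid: no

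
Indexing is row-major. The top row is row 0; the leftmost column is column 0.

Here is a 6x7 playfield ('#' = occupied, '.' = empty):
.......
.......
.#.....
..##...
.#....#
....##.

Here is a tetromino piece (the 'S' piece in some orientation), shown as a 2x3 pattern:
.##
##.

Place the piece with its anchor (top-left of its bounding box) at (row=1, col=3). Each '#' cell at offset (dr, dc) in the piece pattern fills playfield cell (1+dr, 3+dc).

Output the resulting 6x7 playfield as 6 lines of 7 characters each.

Answer: .......
....##.
.#.##..
..##...
.#....#
....##.

Derivation:
Fill (1+0,3+1) = (1,4)
Fill (1+0,3+2) = (1,5)
Fill (1+1,3+0) = (2,3)
Fill (1+1,3+1) = (2,4)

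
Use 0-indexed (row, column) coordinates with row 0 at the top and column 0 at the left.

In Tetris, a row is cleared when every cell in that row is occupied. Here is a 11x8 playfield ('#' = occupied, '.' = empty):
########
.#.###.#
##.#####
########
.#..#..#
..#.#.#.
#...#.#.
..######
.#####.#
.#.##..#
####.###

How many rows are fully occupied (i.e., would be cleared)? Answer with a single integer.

Answer: 2

Derivation:
Check each row:
  row 0: 0 empty cells -> FULL (clear)
  row 1: 3 empty cells -> not full
  row 2: 1 empty cell -> not full
  row 3: 0 empty cells -> FULL (clear)
  row 4: 5 empty cells -> not full
  row 5: 5 empty cells -> not full
  row 6: 5 empty cells -> not full
  row 7: 2 empty cells -> not full
  row 8: 2 empty cells -> not full
  row 9: 4 empty cells -> not full
  row 10: 1 empty cell -> not full
Total rows cleared: 2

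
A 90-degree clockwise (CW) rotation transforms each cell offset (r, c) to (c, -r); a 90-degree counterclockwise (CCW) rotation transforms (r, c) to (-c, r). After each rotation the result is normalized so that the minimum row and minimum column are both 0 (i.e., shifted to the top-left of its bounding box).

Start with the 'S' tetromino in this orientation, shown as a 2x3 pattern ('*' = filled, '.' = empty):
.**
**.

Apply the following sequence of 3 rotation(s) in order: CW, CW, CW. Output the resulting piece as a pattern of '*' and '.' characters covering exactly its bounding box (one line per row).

Start:
.**
**.
After rotation 1 (CW):
*.
**
.*
After rotation 2 (CW):
.**
**.
After rotation 3 (CW):
*.
**
.*

Answer: *.
**
.*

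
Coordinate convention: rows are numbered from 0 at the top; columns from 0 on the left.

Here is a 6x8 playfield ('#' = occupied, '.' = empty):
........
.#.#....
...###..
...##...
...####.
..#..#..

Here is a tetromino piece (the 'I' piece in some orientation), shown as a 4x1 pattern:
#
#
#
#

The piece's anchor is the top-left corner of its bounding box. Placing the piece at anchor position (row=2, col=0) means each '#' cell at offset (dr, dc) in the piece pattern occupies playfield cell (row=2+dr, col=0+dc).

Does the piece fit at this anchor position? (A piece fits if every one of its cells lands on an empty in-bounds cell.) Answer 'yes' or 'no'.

Check each piece cell at anchor (2, 0):
  offset (0,0) -> (2,0): empty -> OK
  offset (1,0) -> (3,0): empty -> OK
  offset (2,0) -> (4,0): empty -> OK
  offset (3,0) -> (5,0): empty -> OK
All cells valid: yes

Answer: yes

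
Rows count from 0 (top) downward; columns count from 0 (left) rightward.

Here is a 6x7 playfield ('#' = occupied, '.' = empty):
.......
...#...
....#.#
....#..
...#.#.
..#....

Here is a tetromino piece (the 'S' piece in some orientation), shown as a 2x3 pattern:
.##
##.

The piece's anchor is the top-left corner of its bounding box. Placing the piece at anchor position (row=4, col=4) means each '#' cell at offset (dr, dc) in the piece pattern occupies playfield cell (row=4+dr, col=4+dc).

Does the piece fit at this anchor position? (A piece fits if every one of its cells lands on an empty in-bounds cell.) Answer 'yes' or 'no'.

Check each piece cell at anchor (4, 4):
  offset (0,1) -> (4,5): occupied ('#') -> FAIL
  offset (0,2) -> (4,6): empty -> OK
  offset (1,0) -> (5,4): empty -> OK
  offset (1,1) -> (5,5): empty -> OK
All cells valid: no

Answer: no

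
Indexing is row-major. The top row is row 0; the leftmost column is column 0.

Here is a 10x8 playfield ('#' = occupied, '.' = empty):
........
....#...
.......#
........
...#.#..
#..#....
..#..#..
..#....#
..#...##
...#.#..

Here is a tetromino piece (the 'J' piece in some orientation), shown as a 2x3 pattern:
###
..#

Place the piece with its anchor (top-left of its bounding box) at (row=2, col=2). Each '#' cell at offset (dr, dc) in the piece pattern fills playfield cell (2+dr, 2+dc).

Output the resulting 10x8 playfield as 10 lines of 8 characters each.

Answer: ........
....#...
..###..#
....#...
...#.#..
#..#....
..#..#..
..#....#
..#...##
...#.#..

Derivation:
Fill (2+0,2+0) = (2,2)
Fill (2+0,2+1) = (2,3)
Fill (2+0,2+2) = (2,4)
Fill (2+1,2+2) = (3,4)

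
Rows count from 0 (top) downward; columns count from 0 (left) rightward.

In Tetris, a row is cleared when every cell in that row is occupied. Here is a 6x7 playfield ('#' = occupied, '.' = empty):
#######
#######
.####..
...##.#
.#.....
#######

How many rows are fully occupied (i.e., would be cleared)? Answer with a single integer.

Answer: 3

Derivation:
Check each row:
  row 0: 0 empty cells -> FULL (clear)
  row 1: 0 empty cells -> FULL (clear)
  row 2: 3 empty cells -> not full
  row 3: 4 empty cells -> not full
  row 4: 6 empty cells -> not full
  row 5: 0 empty cells -> FULL (clear)
Total rows cleared: 3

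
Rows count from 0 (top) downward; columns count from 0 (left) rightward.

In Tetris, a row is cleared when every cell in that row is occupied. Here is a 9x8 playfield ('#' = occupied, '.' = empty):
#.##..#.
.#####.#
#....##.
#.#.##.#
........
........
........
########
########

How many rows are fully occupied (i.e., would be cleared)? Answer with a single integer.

Check each row:
  row 0: 4 empty cells -> not full
  row 1: 2 empty cells -> not full
  row 2: 5 empty cells -> not full
  row 3: 3 empty cells -> not full
  row 4: 8 empty cells -> not full
  row 5: 8 empty cells -> not full
  row 6: 8 empty cells -> not full
  row 7: 0 empty cells -> FULL (clear)
  row 8: 0 empty cells -> FULL (clear)
Total rows cleared: 2

Answer: 2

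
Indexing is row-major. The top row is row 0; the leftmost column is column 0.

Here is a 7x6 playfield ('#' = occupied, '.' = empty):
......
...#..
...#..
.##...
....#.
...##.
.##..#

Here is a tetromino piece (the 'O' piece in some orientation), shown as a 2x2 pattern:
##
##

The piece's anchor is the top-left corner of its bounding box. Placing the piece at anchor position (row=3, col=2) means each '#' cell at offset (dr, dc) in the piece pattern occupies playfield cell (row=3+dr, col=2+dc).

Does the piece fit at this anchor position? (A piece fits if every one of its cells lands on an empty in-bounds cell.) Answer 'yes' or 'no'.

Check each piece cell at anchor (3, 2):
  offset (0,0) -> (3,2): occupied ('#') -> FAIL
  offset (0,1) -> (3,3): empty -> OK
  offset (1,0) -> (4,2): empty -> OK
  offset (1,1) -> (4,3): empty -> OK
All cells valid: no

Answer: no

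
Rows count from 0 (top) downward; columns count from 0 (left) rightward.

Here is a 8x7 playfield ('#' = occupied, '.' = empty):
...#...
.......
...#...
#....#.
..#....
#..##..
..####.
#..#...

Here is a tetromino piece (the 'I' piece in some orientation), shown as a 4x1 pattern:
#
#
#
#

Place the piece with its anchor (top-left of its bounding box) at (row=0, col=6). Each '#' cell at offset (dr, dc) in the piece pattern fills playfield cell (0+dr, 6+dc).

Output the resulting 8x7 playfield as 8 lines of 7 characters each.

Answer: ...#..#
......#
...#..#
#....##
..#....
#..##..
..####.
#..#...

Derivation:
Fill (0+0,6+0) = (0,6)
Fill (0+1,6+0) = (1,6)
Fill (0+2,6+0) = (2,6)
Fill (0+3,6+0) = (3,6)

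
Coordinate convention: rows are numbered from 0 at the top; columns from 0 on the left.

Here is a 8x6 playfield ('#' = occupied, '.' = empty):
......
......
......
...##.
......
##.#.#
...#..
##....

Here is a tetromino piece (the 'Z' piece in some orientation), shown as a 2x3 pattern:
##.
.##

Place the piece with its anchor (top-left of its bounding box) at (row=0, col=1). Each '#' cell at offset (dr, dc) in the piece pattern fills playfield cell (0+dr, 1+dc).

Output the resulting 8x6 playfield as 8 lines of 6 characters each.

Answer: .##...
..##..
......
...##.
......
##.#.#
...#..
##....

Derivation:
Fill (0+0,1+0) = (0,1)
Fill (0+0,1+1) = (0,2)
Fill (0+1,1+1) = (1,2)
Fill (0+1,1+2) = (1,3)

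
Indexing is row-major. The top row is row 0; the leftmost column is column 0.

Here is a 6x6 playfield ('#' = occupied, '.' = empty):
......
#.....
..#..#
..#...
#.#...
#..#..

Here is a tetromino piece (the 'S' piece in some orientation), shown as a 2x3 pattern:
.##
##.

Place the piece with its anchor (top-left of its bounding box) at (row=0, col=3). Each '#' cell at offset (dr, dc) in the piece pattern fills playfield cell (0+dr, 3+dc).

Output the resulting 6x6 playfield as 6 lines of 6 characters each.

Fill (0+0,3+1) = (0,4)
Fill (0+0,3+2) = (0,5)
Fill (0+1,3+0) = (1,3)
Fill (0+1,3+1) = (1,4)

Answer: ....##
#..##.
..#..#
..#...
#.#...
#..#..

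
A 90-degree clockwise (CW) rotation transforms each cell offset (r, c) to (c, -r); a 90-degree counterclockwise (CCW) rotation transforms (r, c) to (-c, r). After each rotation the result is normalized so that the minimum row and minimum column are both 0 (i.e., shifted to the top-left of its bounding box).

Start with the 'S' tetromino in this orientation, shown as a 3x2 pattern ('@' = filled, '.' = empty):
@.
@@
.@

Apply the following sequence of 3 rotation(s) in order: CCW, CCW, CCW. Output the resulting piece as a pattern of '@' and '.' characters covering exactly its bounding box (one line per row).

Start:
@.
@@
.@
After rotation 1 (CCW):
.@@
@@.
After rotation 2 (CCW):
@.
@@
.@
After rotation 3 (CCW):
.@@
@@.

Answer: .@@
@@.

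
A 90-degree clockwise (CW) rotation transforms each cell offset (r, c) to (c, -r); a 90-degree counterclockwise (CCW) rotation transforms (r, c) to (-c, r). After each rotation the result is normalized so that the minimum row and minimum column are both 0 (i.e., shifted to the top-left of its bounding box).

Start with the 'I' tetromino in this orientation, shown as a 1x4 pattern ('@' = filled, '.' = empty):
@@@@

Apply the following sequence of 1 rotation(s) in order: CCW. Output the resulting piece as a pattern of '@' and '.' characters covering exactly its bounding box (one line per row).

Answer: @
@
@
@

Derivation:
Start:
@@@@
After rotation 1 (CCW):
@
@
@
@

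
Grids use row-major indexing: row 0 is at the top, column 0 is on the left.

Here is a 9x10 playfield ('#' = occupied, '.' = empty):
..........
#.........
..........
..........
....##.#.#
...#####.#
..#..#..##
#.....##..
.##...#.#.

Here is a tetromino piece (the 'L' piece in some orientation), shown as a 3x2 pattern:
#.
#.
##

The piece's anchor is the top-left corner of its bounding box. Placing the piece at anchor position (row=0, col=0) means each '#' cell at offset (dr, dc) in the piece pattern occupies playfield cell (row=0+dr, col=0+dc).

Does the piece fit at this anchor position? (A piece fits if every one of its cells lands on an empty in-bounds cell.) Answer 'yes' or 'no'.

Check each piece cell at anchor (0, 0):
  offset (0,0) -> (0,0): empty -> OK
  offset (1,0) -> (1,0): occupied ('#') -> FAIL
  offset (2,0) -> (2,0): empty -> OK
  offset (2,1) -> (2,1): empty -> OK
All cells valid: no

Answer: no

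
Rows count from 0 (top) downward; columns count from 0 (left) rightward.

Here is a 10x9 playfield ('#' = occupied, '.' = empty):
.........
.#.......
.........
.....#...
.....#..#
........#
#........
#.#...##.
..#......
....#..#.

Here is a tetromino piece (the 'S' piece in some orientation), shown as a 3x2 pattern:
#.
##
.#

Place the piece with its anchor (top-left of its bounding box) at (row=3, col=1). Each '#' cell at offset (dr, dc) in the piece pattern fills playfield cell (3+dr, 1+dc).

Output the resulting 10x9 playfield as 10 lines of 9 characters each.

Answer: .........
.#.......
.........
.#...#...
.##..#..#
..#.....#
#........
#.#...##.
..#......
....#..#.

Derivation:
Fill (3+0,1+0) = (3,1)
Fill (3+1,1+0) = (4,1)
Fill (3+1,1+1) = (4,2)
Fill (3+2,1+1) = (5,2)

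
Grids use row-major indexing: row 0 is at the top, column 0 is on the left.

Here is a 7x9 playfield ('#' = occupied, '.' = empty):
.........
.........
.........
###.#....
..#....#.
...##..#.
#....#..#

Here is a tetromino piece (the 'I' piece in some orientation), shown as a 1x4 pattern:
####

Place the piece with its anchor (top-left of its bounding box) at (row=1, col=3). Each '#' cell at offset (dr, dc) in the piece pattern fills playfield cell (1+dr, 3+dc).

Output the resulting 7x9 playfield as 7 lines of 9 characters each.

Answer: .........
...####..
.........
###.#....
..#....#.
...##..#.
#....#..#

Derivation:
Fill (1+0,3+0) = (1,3)
Fill (1+0,3+1) = (1,4)
Fill (1+0,3+2) = (1,5)
Fill (1+0,3+3) = (1,6)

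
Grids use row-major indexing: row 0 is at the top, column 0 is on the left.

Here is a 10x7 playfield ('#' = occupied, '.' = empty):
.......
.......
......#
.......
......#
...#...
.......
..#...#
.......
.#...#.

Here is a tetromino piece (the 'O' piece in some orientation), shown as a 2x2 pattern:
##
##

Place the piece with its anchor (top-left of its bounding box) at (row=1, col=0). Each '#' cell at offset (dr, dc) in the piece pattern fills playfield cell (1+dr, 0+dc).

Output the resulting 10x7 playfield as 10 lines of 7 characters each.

Fill (1+0,0+0) = (1,0)
Fill (1+0,0+1) = (1,1)
Fill (1+1,0+0) = (2,0)
Fill (1+1,0+1) = (2,1)

Answer: .......
##.....
##....#
.......
......#
...#...
.......
..#...#
.......
.#...#.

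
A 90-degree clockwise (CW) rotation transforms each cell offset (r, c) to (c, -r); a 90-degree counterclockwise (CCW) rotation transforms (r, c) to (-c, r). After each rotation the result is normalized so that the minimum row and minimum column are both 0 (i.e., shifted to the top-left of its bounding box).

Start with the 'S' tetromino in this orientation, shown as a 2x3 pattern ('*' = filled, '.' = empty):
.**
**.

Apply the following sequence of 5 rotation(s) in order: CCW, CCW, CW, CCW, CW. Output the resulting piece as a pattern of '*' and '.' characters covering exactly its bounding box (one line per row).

Answer: *.
**
.*

Derivation:
Start:
.**
**.
After rotation 1 (CCW):
*.
**
.*
After rotation 2 (CCW):
.**
**.
After rotation 3 (CW):
*.
**
.*
After rotation 4 (CCW):
.**
**.
After rotation 5 (CW):
*.
**
.*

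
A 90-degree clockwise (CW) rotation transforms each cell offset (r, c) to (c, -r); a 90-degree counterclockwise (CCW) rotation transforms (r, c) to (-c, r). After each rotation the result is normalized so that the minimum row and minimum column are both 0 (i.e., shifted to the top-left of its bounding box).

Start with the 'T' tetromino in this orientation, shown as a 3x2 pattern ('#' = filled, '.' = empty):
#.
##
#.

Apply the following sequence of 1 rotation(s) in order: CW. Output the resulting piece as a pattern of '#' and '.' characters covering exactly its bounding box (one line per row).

Start:
#.
##
#.
After rotation 1 (CW):
###
.#.

Answer: ###
.#.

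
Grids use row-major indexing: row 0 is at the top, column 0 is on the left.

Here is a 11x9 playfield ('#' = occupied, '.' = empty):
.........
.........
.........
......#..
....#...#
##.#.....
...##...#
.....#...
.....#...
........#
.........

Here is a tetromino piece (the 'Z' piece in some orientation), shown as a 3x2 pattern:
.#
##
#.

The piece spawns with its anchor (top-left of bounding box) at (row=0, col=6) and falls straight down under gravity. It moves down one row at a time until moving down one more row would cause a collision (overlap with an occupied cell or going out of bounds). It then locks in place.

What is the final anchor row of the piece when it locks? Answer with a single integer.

Spawn at (row=0, col=6). Try each row:
  row 0: fits
  row 1: blocked -> lock at row 0

Answer: 0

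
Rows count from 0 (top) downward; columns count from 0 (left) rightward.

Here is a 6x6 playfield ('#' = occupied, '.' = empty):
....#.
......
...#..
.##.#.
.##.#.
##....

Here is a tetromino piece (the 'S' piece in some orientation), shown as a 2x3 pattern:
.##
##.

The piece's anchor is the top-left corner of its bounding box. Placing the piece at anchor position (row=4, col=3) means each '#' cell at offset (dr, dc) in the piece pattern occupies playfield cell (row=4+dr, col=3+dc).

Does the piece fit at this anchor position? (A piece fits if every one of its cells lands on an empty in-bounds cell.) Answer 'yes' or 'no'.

Answer: no

Derivation:
Check each piece cell at anchor (4, 3):
  offset (0,1) -> (4,4): occupied ('#') -> FAIL
  offset (0,2) -> (4,5): empty -> OK
  offset (1,0) -> (5,3): empty -> OK
  offset (1,1) -> (5,4): empty -> OK
All cells valid: no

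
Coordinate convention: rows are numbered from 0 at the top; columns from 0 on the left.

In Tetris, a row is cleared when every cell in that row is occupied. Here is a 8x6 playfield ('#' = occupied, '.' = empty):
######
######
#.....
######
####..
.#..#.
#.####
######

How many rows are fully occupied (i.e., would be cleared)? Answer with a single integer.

Check each row:
  row 0: 0 empty cells -> FULL (clear)
  row 1: 0 empty cells -> FULL (clear)
  row 2: 5 empty cells -> not full
  row 3: 0 empty cells -> FULL (clear)
  row 4: 2 empty cells -> not full
  row 5: 4 empty cells -> not full
  row 6: 1 empty cell -> not full
  row 7: 0 empty cells -> FULL (clear)
Total rows cleared: 4

Answer: 4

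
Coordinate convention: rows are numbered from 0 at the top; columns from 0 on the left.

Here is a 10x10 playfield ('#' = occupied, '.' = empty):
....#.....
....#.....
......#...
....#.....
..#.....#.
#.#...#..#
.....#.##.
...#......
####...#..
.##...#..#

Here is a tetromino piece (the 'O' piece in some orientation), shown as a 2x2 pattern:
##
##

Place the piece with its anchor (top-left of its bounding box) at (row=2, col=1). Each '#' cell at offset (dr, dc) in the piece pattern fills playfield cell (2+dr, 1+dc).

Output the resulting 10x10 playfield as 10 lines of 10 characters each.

Fill (2+0,1+0) = (2,1)
Fill (2+0,1+1) = (2,2)
Fill (2+1,1+0) = (3,1)
Fill (2+1,1+1) = (3,2)

Answer: ....#.....
....#.....
.##...#...
.##.#.....
..#.....#.
#.#...#..#
.....#.##.
...#......
####...#..
.##...#..#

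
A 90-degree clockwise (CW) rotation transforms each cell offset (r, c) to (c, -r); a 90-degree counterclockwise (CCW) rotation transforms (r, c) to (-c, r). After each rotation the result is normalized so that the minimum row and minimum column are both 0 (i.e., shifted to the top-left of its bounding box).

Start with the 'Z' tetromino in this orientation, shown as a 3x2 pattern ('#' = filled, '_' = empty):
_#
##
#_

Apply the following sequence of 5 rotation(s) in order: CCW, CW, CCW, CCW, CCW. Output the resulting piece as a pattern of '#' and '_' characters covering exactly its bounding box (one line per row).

Start:
_#
##
#_
After rotation 1 (CCW):
##_
_##
After rotation 2 (CW):
_#
##
#_
After rotation 3 (CCW):
##_
_##
After rotation 4 (CCW):
_#
##
#_
After rotation 5 (CCW):
##_
_##

Answer: ##_
_##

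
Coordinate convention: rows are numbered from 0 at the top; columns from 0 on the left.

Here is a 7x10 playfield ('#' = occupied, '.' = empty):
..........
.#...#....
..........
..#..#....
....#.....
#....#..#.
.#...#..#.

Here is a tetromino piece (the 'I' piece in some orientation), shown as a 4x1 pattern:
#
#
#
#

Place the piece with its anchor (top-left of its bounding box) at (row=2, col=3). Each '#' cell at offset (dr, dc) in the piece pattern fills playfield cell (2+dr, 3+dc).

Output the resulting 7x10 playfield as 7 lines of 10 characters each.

Answer: ..........
.#...#....
...#......
..##.#....
...##.....
#..#.#..#.
.#...#..#.

Derivation:
Fill (2+0,3+0) = (2,3)
Fill (2+1,3+0) = (3,3)
Fill (2+2,3+0) = (4,3)
Fill (2+3,3+0) = (5,3)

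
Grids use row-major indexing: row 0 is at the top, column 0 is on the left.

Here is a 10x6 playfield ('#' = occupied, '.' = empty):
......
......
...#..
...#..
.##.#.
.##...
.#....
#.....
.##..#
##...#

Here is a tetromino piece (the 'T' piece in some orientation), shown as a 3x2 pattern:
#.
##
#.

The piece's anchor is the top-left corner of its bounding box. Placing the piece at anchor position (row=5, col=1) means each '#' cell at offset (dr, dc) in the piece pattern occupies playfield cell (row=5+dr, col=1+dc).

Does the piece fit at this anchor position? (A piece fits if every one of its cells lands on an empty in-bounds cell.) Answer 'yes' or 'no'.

Answer: no

Derivation:
Check each piece cell at anchor (5, 1):
  offset (0,0) -> (5,1): occupied ('#') -> FAIL
  offset (1,0) -> (6,1): occupied ('#') -> FAIL
  offset (1,1) -> (6,2): empty -> OK
  offset (2,0) -> (7,1): empty -> OK
All cells valid: no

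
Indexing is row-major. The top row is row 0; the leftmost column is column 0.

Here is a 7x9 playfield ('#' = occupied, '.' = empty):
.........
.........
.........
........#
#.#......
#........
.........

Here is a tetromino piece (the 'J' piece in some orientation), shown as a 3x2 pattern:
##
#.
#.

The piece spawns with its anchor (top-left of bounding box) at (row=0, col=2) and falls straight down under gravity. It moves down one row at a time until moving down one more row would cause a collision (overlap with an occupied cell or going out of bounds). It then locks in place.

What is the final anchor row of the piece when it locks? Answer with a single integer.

Answer: 1

Derivation:
Spawn at (row=0, col=2). Try each row:
  row 0: fits
  row 1: fits
  row 2: blocked -> lock at row 1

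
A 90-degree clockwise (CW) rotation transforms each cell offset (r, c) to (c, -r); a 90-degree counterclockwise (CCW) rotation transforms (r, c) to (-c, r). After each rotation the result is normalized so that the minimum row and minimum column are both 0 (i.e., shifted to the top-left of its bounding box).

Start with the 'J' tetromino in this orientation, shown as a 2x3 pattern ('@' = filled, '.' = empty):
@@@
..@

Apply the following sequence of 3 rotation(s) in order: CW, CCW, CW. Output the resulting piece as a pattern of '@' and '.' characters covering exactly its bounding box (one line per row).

Start:
@@@
..@
After rotation 1 (CW):
.@
.@
@@
After rotation 2 (CCW):
@@@
..@
After rotation 3 (CW):
.@
.@
@@

Answer: .@
.@
@@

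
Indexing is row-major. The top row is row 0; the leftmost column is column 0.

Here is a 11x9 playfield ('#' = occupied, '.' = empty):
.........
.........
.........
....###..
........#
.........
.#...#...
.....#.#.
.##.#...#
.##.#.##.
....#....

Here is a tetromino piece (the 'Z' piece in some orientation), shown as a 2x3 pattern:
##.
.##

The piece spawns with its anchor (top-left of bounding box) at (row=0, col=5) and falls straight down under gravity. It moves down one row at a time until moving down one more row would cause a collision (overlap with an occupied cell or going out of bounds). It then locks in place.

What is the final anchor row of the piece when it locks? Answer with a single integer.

Spawn at (row=0, col=5). Try each row:
  row 0: fits
  row 1: fits
  row 2: blocked -> lock at row 1

Answer: 1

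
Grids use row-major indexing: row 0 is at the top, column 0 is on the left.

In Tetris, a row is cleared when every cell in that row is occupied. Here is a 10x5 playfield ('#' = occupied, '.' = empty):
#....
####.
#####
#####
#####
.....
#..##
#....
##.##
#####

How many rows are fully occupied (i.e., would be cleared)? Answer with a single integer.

Check each row:
  row 0: 4 empty cells -> not full
  row 1: 1 empty cell -> not full
  row 2: 0 empty cells -> FULL (clear)
  row 3: 0 empty cells -> FULL (clear)
  row 4: 0 empty cells -> FULL (clear)
  row 5: 5 empty cells -> not full
  row 6: 2 empty cells -> not full
  row 7: 4 empty cells -> not full
  row 8: 1 empty cell -> not full
  row 9: 0 empty cells -> FULL (clear)
Total rows cleared: 4

Answer: 4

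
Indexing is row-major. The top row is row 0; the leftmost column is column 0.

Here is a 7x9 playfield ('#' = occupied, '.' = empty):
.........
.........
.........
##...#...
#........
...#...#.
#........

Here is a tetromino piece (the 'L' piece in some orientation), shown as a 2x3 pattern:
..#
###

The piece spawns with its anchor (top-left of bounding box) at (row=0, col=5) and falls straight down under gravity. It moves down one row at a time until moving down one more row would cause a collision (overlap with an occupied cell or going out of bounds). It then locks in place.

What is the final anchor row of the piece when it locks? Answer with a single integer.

Spawn at (row=0, col=5). Try each row:
  row 0: fits
  row 1: fits
  row 2: blocked -> lock at row 1

Answer: 1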